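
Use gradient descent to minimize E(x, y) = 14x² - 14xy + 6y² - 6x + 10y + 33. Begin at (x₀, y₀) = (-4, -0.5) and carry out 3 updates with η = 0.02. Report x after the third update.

-0.93856

∇E = (28x - 14y - 6, -14x + 12y + 10)
Step 1: at (-4, -0.5), ∇E = (-111, 60) → (-4, -0.5) − 0.02·(-111, 60) = (-1.78, -1.7)
Step 2: at (-1.78, -1.7), ∇E = (-32.04, 14.52) → (-1.78, -1.7) − 0.02·(-32.04, 14.52) = (-1.1392, -1.9904)
Step 3: at (-1.1392, -1.9904), ∇E = (-10.032, 2.064) → (-1.1392, -1.9904) − 0.02·(-10.032, 2.064) = (-0.93856, -2.03168)
x = -0.93856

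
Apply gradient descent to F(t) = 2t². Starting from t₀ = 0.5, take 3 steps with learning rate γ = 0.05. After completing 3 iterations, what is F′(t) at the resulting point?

F′(t) = 4t
Step 1: F′(0.5) = 2; t₁ = 0.5 − 0.05·2 = 0.4
Step 2: F′(0.4) = 1.6; t₂ = 0.4 − 0.05·1.6 = 0.32
Step 3: F′(0.32) = 1.28; t₃ = 0.32 − 0.05·1.28 = 0.256
F′(t) at (0.256) = 1.024

1.024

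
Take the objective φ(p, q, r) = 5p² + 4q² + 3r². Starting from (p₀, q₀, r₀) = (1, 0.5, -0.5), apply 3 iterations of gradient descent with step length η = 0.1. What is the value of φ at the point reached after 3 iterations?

∇φ = (10p, 8q, 6r)
(p₁, q₁, r₁) = (1, 0.5, -0.5) − 0.1·(10, 4, -3) = (0, 0.1, -0.2)
(p₂, q₂, r₂) = (0, 0.1, -0.2) − 0.1·(0, 0.8, -1.2) = (0, 0.02, -0.08)
(p₃, q₃, r₃) = (0, 0.02, -0.08) − 0.1·(0, 0.16, -0.48) = (0, 0.004, -0.032)
φ(0, 0.004, -0.032) = 0.003136

0.003136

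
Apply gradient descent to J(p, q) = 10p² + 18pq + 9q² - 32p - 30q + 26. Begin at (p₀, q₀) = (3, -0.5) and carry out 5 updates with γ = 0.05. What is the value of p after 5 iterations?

1.978585

∇J = (20p + 18q - 32, 18p + 18q - 30)
Step 1: at (3, -0.5), ∇J = (19, 15) → (3, -0.5) − 0.05·(19, 15) = (2.05, -1.25)
Step 2: at (2.05, -1.25), ∇J = (-13.5, -15.6) → (2.05, -1.25) − 0.05·(-13.5, -15.6) = (2.725, -0.47)
Step 3: at (2.725, -0.47), ∇J = (14.04, 10.59) → (2.725, -0.47) − 0.05·(14.04, 10.59) = (2.023, -0.9995)
Step 4: at (2.023, -0.9995), ∇J = (-9.531, -11.577) → (2.023, -0.9995) − 0.05·(-9.531, -11.577) = (2.49955, -0.42065)
Step 5: at (2.49955, -0.42065), ∇J = (10.4193, 7.4202) → (2.49955, -0.42065) − 0.05·(10.4193, 7.4202) = (1.978585, -0.79166)
p = 1.978585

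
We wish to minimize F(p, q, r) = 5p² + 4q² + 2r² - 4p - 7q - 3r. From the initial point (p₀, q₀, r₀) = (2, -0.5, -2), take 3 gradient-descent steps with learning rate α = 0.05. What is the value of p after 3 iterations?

0.6

∇F = (10p - 4, 8q - 7, 4r - 3)
(p₁, q₁, r₁) = (2, -0.5, -2) − 0.05·(16, -11, -11) = (1.2, 0.05, -1.45)
(p₂, q₂, r₂) = (1.2, 0.05, -1.45) − 0.05·(8, -6.6, -8.8) = (0.8, 0.38, -1.01)
(p₃, q₃, r₃) = (0.8, 0.38, -1.01) − 0.05·(4, -3.96, -7.04) = (0.6, 0.578, -0.658)
p = 0.6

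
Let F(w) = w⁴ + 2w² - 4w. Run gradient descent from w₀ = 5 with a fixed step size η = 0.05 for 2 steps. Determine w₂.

1783.3424

F′(w) = 4w³ + 4w - 4
Step 1: F′(5) = 516; w₁ = 5 − 0.05·516 = -20.8
Step 2: F′(-20.8) = -36082.848; w₂ = -20.8 − 0.05·(-36082.848) = 1783.3424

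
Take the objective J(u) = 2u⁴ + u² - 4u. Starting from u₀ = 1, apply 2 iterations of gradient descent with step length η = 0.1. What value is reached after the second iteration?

J′(u) = 8u³ + 2u - 4
u₁ = 1 − 0.1·6 = 0.4
u₂ = 0.4 − 0.1·(-2.688) = 0.6688

0.6688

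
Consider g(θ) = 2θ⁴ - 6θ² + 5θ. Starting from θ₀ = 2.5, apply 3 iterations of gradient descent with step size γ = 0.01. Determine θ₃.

g′(θ) = 8θ³ - 12θ + 5
θ₁ = 2.5 − 0.01·100 = 1.5
θ₂ = 1.5 − 0.01·14 = 1.36
θ₃ = 1.36 − 0.01·8.803648 = 1.27196352

1.27196352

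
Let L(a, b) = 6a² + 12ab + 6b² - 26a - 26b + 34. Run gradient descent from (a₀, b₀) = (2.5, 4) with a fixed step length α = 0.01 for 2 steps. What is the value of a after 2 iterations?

1.5848

∇L = (12a + 12b - 26, 12a + 12b - 26)
(a₁, b₁) = (2.5, 4) − 0.01·(52, 52) = (1.98, 3.48)
(a₂, b₂) = (1.98, 3.48) − 0.01·(39.52, 39.52) = (1.5848, 3.0848)
a = 1.5848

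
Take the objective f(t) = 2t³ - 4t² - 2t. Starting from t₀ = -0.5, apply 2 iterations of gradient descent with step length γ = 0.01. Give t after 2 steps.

f′(t) = 6t² - 8t - 2
Step 1: f′(-0.5) = 3.5; t₁ = -0.5 − 0.01·3.5 = -0.535
Step 2: f′(-0.535) = 3.99735; t₂ = -0.535 − 0.01·3.99735 = -0.5749735

-0.5749735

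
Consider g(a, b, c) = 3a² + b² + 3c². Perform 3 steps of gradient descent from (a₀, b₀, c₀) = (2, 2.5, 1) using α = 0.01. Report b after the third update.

2.35298

∇g = (6a, 2b, 6c)
(a₁, b₁, c₁) = (2, 2.5, 1) − 0.01·(12, 5, 6) = (1.88, 2.45, 0.94)
(a₂, b₂, c₂) = (1.88, 2.45, 0.94) − 0.01·(11.28, 4.9, 5.64) = (1.7672, 2.401, 0.8836)
(a₃, b₃, c₃) = (1.7672, 2.401, 0.8836) − 0.01·(10.6032, 4.802, 5.3016) = (1.661168, 2.35298, 0.830584)
b = 2.35298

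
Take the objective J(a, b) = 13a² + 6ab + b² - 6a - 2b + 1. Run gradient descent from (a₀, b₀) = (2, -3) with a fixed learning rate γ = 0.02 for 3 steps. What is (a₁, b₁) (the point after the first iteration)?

(1.44, -3.08)

∇J = (26a + 6b - 6, 6a + 2b - 2)
Step 1: at (2, -3), ∇J = (28, 4) → (2, -3) − 0.02·(28, 4) = (1.44, -3.08)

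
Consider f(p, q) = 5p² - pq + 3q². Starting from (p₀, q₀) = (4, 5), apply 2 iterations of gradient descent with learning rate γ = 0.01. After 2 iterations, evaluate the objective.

∇f = (10p - q, -p + 6q)
(p₁, q₁) = (4, 5) − 0.01·(35, 26) = (3.65, 4.74)
(p₂, q₂) = (3.65, 4.74) − 0.01·(31.76, 24.79) = (3.3324, 4.4921)
f(3.3324, 4.4921) = 101.09186199

101.09186199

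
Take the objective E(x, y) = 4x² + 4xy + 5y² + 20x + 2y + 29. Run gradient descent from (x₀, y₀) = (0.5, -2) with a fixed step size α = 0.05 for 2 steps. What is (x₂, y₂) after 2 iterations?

∇E = (8x + 4y + 20, 4x + 10y + 2)
(x₁, y₁) = (0.5, -2) − 0.05·(16, -16) = (-0.3, -1.2)
(x₂, y₂) = (-0.3, -1.2) − 0.05·(12.8, -11.2) = (-0.94, -0.64)

(-0.94, -0.64)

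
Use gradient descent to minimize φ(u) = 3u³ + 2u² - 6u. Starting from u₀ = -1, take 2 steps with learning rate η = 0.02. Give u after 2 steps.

-0.954472

φ′(u) = 9u² + 4u - 6
u₁ = -1 − 0.02·(-1) = -0.98
u₂ = -0.98 − 0.02·(-1.2764) = -0.954472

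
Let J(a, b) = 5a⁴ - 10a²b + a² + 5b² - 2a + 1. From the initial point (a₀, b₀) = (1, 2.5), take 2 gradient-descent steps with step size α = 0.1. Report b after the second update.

16

∇J = (20a³ - 20ab + 2a - 2, -10a² + 10b)
Step 1: at (1, 2.5), ∇J = (-30, 15) → (1, 2.5) − 0.1·(-30, 15) = (4, 1)
Step 2: at (4, 1), ∇J = (1206, -150) → (4, 1) − 0.1·(1206, -150) = (-116.6, 16)
b = 16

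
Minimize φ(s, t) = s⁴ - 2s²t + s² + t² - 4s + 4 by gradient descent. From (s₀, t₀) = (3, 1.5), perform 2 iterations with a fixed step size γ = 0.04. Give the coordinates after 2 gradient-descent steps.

(-0.64377088, 1.968992)

∇φ = (4s³ - 4st + 2s - 4, -2s² + 2t)
(s₁, t₁) = (3, 1.5) − 0.04·(92, -15) = (-0.68, 2.1)
(s₂, t₂) = (-0.68, 2.1) − 0.04·(-0.905728, 3.2752) = (-0.64377088, 1.968992)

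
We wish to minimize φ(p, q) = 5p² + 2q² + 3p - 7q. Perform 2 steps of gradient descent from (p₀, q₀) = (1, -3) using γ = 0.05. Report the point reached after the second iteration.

∇φ = (10p + 3, 4q - 7)
Step 1: at (1, -3), ∇φ = (13, -19) → (1, -3) − 0.05·(13, -19) = (0.35, -2.05)
Step 2: at (0.35, -2.05), ∇φ = (6.5, -15.2) → (0.35, -2.05) − 0.05·(6.5, -15.2) = (0.025, -1.29)

(0.025, -1.29)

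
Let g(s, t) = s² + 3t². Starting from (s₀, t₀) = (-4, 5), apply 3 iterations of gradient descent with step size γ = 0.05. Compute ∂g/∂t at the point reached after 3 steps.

∇g = (2s, 6t)
(s₁, t₁) = (-4, 5) − 0.05·(-8, 30) = (-3.6, 3.5)
(s₂, t₂) = (-3.6, 3.5) − 0.05·(-7.2, 21) = (-3.24, 2.45)
(s₃, t₃) = (-3.24, 2.45) − 0.05·(-6.48, 14.7) = (-2.916, 1.715)
∂g/∂t at (-2.916, 1.715) = 10.29

10.29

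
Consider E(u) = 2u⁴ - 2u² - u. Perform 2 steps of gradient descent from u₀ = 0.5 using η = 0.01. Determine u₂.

E′(u) = 8u³ - 4u - 1
Step 1: E′(0.5) = -2; u₁ = 0.5 − 0.01·(-2) = 0.52
Step 2: E′(0.52) = -1.955136; u₂ = 0.52 − 0.01·(-1.955136) = 0.53955136

0.53955136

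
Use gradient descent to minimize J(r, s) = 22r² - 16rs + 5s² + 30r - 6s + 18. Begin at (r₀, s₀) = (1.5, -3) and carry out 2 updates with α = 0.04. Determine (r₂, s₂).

∇J = (44r - 16s + 30, -16r + 10s - 6)
(r₁, s₁) = (1.5, -3) − 0.04·(144, -60) = (-4.26, -0.6)
(r₂, s₂) = (-4.26, -0.6) − 0.04·(-147.84, 56.16) = (1.6536, -2.8464)

(1.6536, -2.8464)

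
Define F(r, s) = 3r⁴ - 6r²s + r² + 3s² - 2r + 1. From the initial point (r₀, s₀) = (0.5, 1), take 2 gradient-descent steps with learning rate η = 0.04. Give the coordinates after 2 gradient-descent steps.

∇F = (12r³ - 12rs + 2r - 2, -6r² + 6s)
Step 1: at (0.5, 1), ∇F = (-5.5, 4.5) → (0.5, 1) − 0.04·(-5.5, 4.5) = (0.72, 0.82)
Step 2: at (0.72, 0.82), ∇F = (-3.165824, 1.8096) → (0.72, 0.82) − 0.04·(-3.165824, 1.8096) = (0.84663296, 0.747616)

(0.84663296, 0.747616)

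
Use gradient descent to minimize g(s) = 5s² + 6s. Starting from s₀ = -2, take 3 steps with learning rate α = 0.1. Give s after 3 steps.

-0.6

g′(s) = 10s + 6
Step 1: g′(-2) = -14; s₁ = -2 − 0.1·(-14) = -0.6
Step 2: g′(-0.6) = 0; s₂ = -0.6 − 0.1·0 = -0.6
Step 3: g′(-0.6) = 0; s₃ = -0.6 − 0.1·0 = -0.6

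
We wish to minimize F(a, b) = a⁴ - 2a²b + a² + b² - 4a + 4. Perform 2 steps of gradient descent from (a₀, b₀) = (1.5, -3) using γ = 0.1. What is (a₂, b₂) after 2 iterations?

(1.85855, -1.0795)

∇F = (4a³ - 4ab + 2a - 4, -2a² + 2b)
(a₁, b₁) = (1.5, -3) − 0.1·(30.5, -10.5) = (-1.55, -1.95)
(a₂, b₂) = (-1.55, -1.95) − 0.1·(-34.0855, -8.705) = (1.85855, -1.0795)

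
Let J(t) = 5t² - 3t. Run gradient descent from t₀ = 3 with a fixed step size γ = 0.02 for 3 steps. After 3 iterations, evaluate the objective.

9.1051488

J′(t) = 10t - 3
Step 1: J′(3) = 27; t₁ = 3 − 0.02·27 = 2.46
Step 2: J′(2.46) = 21.6; t₂ = 2.46 − 0.02·21.6 = 2.028
Step 3: J′(2.028) = 17.28; t₃ = 2.028 − 0.02·17.28 = 1.6824
J(1.6824) = 9.1051488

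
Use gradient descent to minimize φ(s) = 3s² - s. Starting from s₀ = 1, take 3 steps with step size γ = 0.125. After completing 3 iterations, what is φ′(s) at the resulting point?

φ′(s) = 6s - 1
Step 1: φ′(1) = 5; s₁ = 1 − 0.125·5 = 0.375
Step 2: φ′(0.375) = 1.25; s₂ = 0.375 − 0.125·1.25 = 0.21875
Step 3: φ′(0.21875) = 0.3125; s₃ = 0.21875 − 0.125·0.3125 = 0.1796875
φ′(s) at (0.1796875) = 0.078125

0.078125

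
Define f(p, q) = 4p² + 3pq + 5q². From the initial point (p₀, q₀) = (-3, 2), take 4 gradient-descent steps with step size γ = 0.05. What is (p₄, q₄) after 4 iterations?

(-0.73674375, 0.5271875)

∇f = (8p + 3q, 3p + 10q)
Step 1: at (-3, 2), ∇f = (-18, 11) → (-3, 2) − 0.05·(-18, 11) = (-2.1, 1.45)
Step 2: at (-2.1, 1.45), ∇f = (-12.45, 8.2) → (-2.1, 1.45) − 0.05·(-12.45, 8.2) = (-1.4775, 1.04)
Step 3: at (-1.4775, 1.04), ∇f = (-8.7, 5.9675) → (-1.4775, 1.04) − 0.05·(-8.7, 5.9675) = (-1.0425, 0.741625)
Step 4: at (-1.0425, 0.741625), ∇f = (-6.115125, 4.28875) → (-1.0425, 0.741625) − 0.05·(-6.115125, 4.28875) = (-0.73674375, 0.5271875)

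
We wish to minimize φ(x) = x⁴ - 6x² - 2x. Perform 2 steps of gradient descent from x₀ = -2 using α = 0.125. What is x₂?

-1.4140625

φ′(x) = 4x³ - 12x - 2
x₁ = -2 − 0.125·(-10) = -0.75
x₂ = -0.75 − 0.125·5.3125 = -1.4140625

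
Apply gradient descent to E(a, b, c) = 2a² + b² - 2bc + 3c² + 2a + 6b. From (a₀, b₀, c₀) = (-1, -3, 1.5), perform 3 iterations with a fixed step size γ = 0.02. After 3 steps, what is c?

∇E = (4a + 2, 2b - 2c + 6, -2b + 6c)
Step 1: at (-1, -3, 1.5), ∇E = (-2, -3, 15) → (-1, -3, 1.5) − 0.02·(-2, -3, 15) = (-0.96, -2.94, 1.2)
Step 2: at (-0.96, -2.94, 1.2), ∇E = (-1.84, -2.28, 13.08) → (-0.96, -2.94, 1.2) − 0.02·(-1.84, -2.28, 13.08) = (-0.9232, -2.8944, 0.9384)
Step 3: at (-0.9232, -2.8944, 0.9384), ∇E = (-1.6928, -1.6656, 11.4192) → (-0.9232, -2.8944, 0.9384) − 0.02·(-1.6928, -1.6656, 11.4192) = (-0.889344, -2.861088, 0.710016)
c = 0.710016

0.710016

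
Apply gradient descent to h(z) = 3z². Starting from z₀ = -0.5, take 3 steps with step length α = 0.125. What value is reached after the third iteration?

h′(z) = 6z
Step 1: h′(-0.5) = -3; z₁ = -0.5 − 0.125·(-3) = -0.125
Step 2: h′(-0.125) = -0.75; z₂ = -0.125 − 0.125·(-0.75) = -0.03125
Step 3: h′(-0.03125) = -0.1875; z₃ = -0.03125 − 0.125·(-0.1875) = -0.0078125

-0.0078125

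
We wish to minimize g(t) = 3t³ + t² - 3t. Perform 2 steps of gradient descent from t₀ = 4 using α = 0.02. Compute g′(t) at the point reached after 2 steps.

5.235887854656

g′(t) = 9t² + 2t - 3
t₁ = 4 − 0.02·149 = 1.02
t₂ = 1.02 − 0.02·8.4036 = 0.851928
g′(t) at (0.851928) = 5.235887854656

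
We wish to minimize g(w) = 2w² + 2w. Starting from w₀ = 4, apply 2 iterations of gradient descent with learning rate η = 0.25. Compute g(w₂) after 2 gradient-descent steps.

-0.5

g′(w) = 4w + 2
w₁ = 4 − 0.25·18 = -0.5
w₂ = -0.5 − 0.25·0 = -0.5
g(-0.5) = -0.5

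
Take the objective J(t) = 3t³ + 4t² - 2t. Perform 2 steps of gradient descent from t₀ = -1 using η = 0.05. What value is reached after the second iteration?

J′(t) = 9t² + 8t - 2
t₁ = -1 − 0.05·(-1) = -0.95
t₂ = -0.95 − 0.05·(-1.4775) = -0.876125

-0.876125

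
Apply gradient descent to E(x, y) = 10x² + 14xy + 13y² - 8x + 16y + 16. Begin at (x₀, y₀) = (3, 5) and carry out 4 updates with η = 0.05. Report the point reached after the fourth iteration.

∇E = (20x + 14y - 8, 14x + 26y + 16)
Step 1: at (3, 5), ∇E = (122, 188) → (3, 5) − 0.05·(122, 188) = (-3.1, -4.4)
Step 2: at (-3.1, -4.4), ∇E = (-131.6, -141.8) → (-3.1, -4.4) − 0.05·(-131.6, -141.8) = (3.48, 2.69)
Step 3: at (3.48, 2.69), ∇E = (99.26, 134.66) → (3.48, 2.69) − 0.05·(99.26, 134.66) = (-1.483, -4.043)
Step 4: at (-1.483, -4.043), ∇E = (-94.262, -109.88) → (-1.483, -4.043) − 0.05·(-94.262, -109.88) = (3.2301, 1.451)

(3.2301, 1.451)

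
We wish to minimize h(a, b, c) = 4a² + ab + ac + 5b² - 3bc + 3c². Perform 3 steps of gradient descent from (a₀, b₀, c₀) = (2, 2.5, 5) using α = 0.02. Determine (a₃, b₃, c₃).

∇h = (8a + b + c, a + 10b - 3c, a - 3b + 6c)
(a₁, b₁, c₁) = (2, 2.5, 5) − 0.02·(23.5, 12, 24.5) = (1.53, 2.26, 4.51)
(a₂, b₂, c₂) = (1.53, 2.26, 4.51) − 0.02·(19.01, 10.6, 21.81) = (1.1498, 2.048, 4.0738)
(a₃, b₃, c₃) = (1.1498, 2.048, 4.0738) − 0.02·(15.3202, 9.4084, 19.4486) = (0.843396, 1.859832, 3.684828)

(0.843396, 1.859832, 3.684828)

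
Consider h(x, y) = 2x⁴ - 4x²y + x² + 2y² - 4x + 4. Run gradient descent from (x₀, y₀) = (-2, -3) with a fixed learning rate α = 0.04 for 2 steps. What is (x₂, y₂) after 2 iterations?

(-5.97312, -0.3248)

∇h = (8x³ - 8xy + 2x - 4, -4x² + 4y)
Step 1: at (-2, -3), ∇h = (-120, -28) → (-2, -3) − 0.04·(-120, -28) = (2.8, -1.88)
Step 2: at (2.8, -1.88), ∇h = (219.328, -38.88) → (2.8, -1.88) − 0.04·(219.328, -38.88) = (-5.97312, -0.3248)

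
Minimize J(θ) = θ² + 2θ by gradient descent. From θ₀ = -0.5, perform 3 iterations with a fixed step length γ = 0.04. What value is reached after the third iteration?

-0.610656

J′(θ) = 2θ + 2
Step 1: J′(-0.5) = 1; θ₁ = -0.5 − 0.04·1 = -0.54
Step 2: J′(-0.54) = 0.92; θ₂ = -0.54 − 0.04·0.92 = -0.5768
Step 3: J′(-0.5768) = 0.8464; θ₃ = -0.5768 − 0.04·0.8464 = -0.610656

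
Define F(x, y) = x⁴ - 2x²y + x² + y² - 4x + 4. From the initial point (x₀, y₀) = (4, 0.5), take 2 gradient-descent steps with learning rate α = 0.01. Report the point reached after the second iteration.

∇F = (4x³ - 4xy + 2x - 4, -2x² + 2y)
Step 1: at (4, 0.5), ∇F = (252, -31) → (4, 0.5) − 0.01·(252, -31) = (1.48, 0.81)
Step 2: at (1.48, 0.81), ∇F = (7.131968, -2.7608) → (1.48, 0.81) − 0.01·(7.131968, -2.7608) = (1.40868032, 0.837608)

(1.40868032, 0.837608)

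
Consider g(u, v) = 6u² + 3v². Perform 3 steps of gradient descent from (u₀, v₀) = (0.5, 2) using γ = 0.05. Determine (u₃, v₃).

(0.032, 0.686)

∇g = (12u, 6v)
Step 1: at (0.5, 2), ∇g = (6, 12) → (0.5, 2) − 0.05·(6, 12) = (0.2, 1.4)
Step 2: at (0.2, 1.4), ∇g = (2.4, 8.4) → (0.2, 1.4) − 0.05·(2.4, 8.4) = (0.08, 0.98)
Step 3: at (0.08, 0.98), ∇g = (0.96, 5.88) → (0.08, 0.98) − 0.05·(0.96, 5.88) = (0.032, 0.686)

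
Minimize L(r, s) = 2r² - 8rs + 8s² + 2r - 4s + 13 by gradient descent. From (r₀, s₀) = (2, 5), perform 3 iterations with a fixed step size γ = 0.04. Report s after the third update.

∇L = (4r - 8s + 2, -8r + 16s - 4)
Step 1: at (2, 5), ∇L = (-30, 60) → (2, 5) − 0.04·(-30, 60) = (3.2, 2.6)
Step 2: at (3.2, 2.6), ∇L = (-6, 12) → (3.2, 2.6) − 0.04·(-6, 12) = (3.44, 2.12)
Step 3: at (3.44, 2.12), ∇L = (-1.2, 2.4) → (3.44, 2.12) − 0.04·(-1.2, 2.4) = (3.488, 2.024)
s = 2.024

2.024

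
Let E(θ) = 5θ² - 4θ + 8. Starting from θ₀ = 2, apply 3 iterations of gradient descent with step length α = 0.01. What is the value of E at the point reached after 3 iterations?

E′(θ) = 10θ - 4
θ₁ = 2 − 0.01·16 = 1.84
θ₂ = 1.84 − 0.01·14.4 = 1.696
θ₃ = 1.696 − 0.01·12.96 = 1.5664
E(1.5664) = 14.0024448

14.0024448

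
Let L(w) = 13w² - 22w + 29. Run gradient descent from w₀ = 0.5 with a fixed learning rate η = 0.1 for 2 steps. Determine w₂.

-0.04

L′(w) = 26w - 22
Step 1: L′(0.5) = -9; w₁ = 0.5 − 0.1·(-9) = 1.4
Step 2: L′(1.4) = 14.4; w₂ = 1.4 − 0.1·14.4 = -0.04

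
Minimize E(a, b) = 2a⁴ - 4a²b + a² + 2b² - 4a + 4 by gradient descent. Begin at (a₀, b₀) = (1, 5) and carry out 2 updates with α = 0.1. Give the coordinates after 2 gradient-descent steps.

(-52.2592, 9.784)

∇E = (8a³ - 8ab + 2a - 4, -4a² + 4b)
(a₁, b₁) = (1, 5) − 0.1·(-34, 16) = (4.4, 3.4)
(a₂, b₂) = (4.4, 3.4) − 0.1·(566.592, -63.84) = (-52.2592, 9.784)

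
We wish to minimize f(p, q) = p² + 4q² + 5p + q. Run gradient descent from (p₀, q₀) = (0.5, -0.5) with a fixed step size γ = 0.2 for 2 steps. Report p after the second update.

-1.42

∇f = (2p + 5, 8q + 1)
Step 1: at (0.5, -0.5), ∇f = (6, -3) → (0.5, -0.5) − 0.2·(6, -3) = (-0.7, 0.1)
Step 2: at (-0.7, 0.1), ∇f = (3.6, 1.8) → (-0.7, 0.1) − 0.2·(3.6, 1.8) = (-1.42, -0.26)
p = -1.42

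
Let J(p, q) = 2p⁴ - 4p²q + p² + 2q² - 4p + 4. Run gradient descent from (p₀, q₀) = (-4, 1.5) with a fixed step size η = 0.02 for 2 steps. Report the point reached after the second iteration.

∇J = (8p³ - 8pq + 2p - 4, -4p² + 4q)
(p₁, q₁) = (-4, 1.5) − 0.02·(-476, -58) = (5.52, 2.66)
(p₂, q₂) = (5.52, 2.66) − 0.02·(1235.147264, -111.2416) = (-19.18294528, 4.884832)

(-19.18294528, 4.884832)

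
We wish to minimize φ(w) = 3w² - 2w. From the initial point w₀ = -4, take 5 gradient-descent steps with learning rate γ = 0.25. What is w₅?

0.46875

φ′(w) = 6w - 2
w₁ = -4 − 0.25·(-26) = 2.5
w₂ = 2.5 − 0.25·13 = -0.75
w₃ = -0.75 − 0.25·(-6.5) = 0.875
w₄ = 0.875 − 0.25·3.25 = 0.0625
w₅ = 0.0625 − 0.25·(-1.625) = 0.46875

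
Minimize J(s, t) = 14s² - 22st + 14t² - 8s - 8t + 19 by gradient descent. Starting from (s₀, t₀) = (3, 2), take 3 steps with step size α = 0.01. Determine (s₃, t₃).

∇J = (28s - 22t - 8, -22s + 28t - 8)
(s₁, t₁) = (3, 2) − 0.01·(32, -18) = (2.68, 2.18)
(s₂, t₂) = (2.68, 2.18) − 0.01·(19.08, -5.92) = (2.4892, 2.2392)
(s₃, t₃) = (2.4892, 2.2392) − 0.01·(12.4352, -0.0648) = (2.364848, 2.239848)

(2.364848, 2.239848)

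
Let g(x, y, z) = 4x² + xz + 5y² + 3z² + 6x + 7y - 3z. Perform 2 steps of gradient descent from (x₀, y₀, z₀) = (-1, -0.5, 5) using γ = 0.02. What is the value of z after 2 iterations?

∇g = (8x + z + 6, 10y + 7, x + 6z - 3)
Step 1: at (-1, -0.5, 5), ∇g = (3, 2, 26) → (-1, -0.5, 5) − 0.02·(3, 2, 26) = (-1.06, -0.54, 4.48)
Step 2: at (-1.06, -0.54, 4.48), ∇g = (2, 1.6, 22.82) → (-1.06, -0.54, 4.48) − 0.02·(2, 1.6, 22.82) = (-1.1, -0.572, 4.0236)
z = 4.0236

4.0236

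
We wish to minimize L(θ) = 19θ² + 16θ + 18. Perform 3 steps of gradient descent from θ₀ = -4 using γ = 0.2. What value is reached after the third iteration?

1028.512

L′(θ) = 38θ + 16
Step 1: L′(-4) = -136; θ₁ = -4 − 0.2·(-136) = 23.2
Step 2: L′(23.2) = 897.6; θ₂ = 23.2 − 0.2·897.6 = -156.32
Step 3: L′(-156.32) = -5924.16; θ₃ = -156.32 − 0.2·(-5924.16) = 1028.512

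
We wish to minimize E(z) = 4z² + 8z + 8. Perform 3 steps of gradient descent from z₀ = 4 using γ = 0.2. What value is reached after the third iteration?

-2.08

E′(z) = 8z + 8
z₁ = 4 − 0.2·40 = -4
z₂ = -4 − 0.2·(-24) = 0.8
z₃ = 0.8 − 0.2·14.4 = -2.08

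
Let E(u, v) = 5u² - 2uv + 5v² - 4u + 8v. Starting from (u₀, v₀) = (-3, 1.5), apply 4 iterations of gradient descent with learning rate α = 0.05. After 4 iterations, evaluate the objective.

∇E = (10u - 2v - 4, -2u + 10v + 8)
Step 1: at (-3, 1.5), ∇E = (-37, 29) → (-3, 1.5) − 0.05·(-37, 29) = (-1.15, 0.05)
Step 2: at (-1.15, 0.05), ∇E = (-15.6, 10.8) → (-1.15, 0.05) − 0.05·(-15.6, 10.8) = (-0.37, -0.49)
Step 3: at (-0.37, -0.49), ∇E = (-6.72, 3.84) → (-0.37, -0.49) − 0.05·(-6.72, 3.84) = (-0.034, -0.682)
Step 4: at (-0.034, -0.682), ∇E = (-2.976, 1.248) → (-0.034, -0.682) − 0.05·(-2.976, 1.248) = (0.1148, -0.7444)
E(0.1148, -0.7444) = -3.40693376

-3.40693376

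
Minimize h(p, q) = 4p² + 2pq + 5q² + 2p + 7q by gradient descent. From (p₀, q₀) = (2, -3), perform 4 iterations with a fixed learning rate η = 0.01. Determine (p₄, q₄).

(1.55425168, -2.33357576)

∇h = (8p + 2q + 2, 2p + 10q + 7)
(p₁, q₁) = (2, -3) − 0.01·(12, -19) = (1.88, -2.81)
(p₂, q₂) = (1.88, -2.81) − 0.01·(11.42, -17.34) = (1.7658, -2.6366)
(p₃, q₃) = (1.7658, -2.6366) − 0.01·(10.8532, -15.8344) = (1.657268, -2.478256)
(p₄, q₄) = (1.657268, -2.478256) − 0.01·(10.301632, -14.468024) = (1.55425168, -2.33357576)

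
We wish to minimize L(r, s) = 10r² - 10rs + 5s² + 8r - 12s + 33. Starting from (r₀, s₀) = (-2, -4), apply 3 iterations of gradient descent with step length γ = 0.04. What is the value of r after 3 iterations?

-1.5264

∇L = (20r - 10s + 8, -10r + 10s - 12)
(r₁, s₁) = (-2, -4) − 0.04·(8, -32) = (-2.32, -2.72)
(r₂, s₂) = (-2.32, -2.72) − 0.04·(-11.2, -16) = (-1.872, -2.08)
(r₃, s₃) = (-1.872, -2.08) − 0.04·(-8.64, -14.08) = (-1.5264, -1.5168)
r = -1.5264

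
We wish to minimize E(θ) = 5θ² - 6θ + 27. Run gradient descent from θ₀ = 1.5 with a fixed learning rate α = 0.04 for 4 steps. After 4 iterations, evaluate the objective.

25.268024448

E′(θ) = 10θ - 6
Step 1: E′(1.5) = 9; θ₁ = 1.5 − 0.04·9 = 1.14
Step 2: E′(1.14) = 5.4; θ₂ = 1.14 − 0.04·5.4 = 0.924
Step 3: E′(0.924) = 3.24; θ₃ = 0.924 − 0.04·3.24 = 0.7944
Step 4: E′(0.7944) = 1.944; θ₄ = 0.7944 − 0.04·1.944 = 0.71664
E(0.71664) = 25.268024448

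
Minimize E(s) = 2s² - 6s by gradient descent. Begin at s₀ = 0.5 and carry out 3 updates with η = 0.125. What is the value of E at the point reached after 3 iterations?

E′(s) = 4s - 6
Step 1: E′(0.5) = -4; s₁ = 0.5 − 0.125·(-4) = 1
Step 2: E′(1) = -2; s₂ = 1 − 0.125·(-2) = 1.25
Step 3: E′(1.25) = -1; s₃ = 1.25 − 0.125·(-1) = 1.375
E(1.375) = -4.46875

-4.46875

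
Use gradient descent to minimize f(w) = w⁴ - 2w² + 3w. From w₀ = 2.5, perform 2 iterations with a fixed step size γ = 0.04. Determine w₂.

0.20128768

f′(w) = 4w³ - 4w + 3
w₁ = 2.5 − 0.04·55.5 = 0.28
w₂ = 0.28 − 0.04·1.967808 = 0.20128768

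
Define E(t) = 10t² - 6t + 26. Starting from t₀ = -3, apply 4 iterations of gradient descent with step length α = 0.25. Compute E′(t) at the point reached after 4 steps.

-16896

E′(t) = 20t - 6
Step 1: E′(-3) = -66; t₁ = -3 − 0.25·(-66) = 13.5
Step 2: E′(13.5) = 264; t₂ = 13.5 − 0.25·264 = -52.5
Step 3: E′(-52.5) = -1056; t₃ = -52.5 − 0.25·(-1056) = 211.5
Step 4: E′(211.5) = 4224; t₄ = 211.5 − 0.25·4224 = -844.5
E′(t) at (-844.5) = -16896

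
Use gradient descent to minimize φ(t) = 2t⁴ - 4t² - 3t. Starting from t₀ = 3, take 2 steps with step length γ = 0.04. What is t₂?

φ′(t) = 8t³ - 8t - 3
t₁ = 3 − 0.04·189 = -4.56
t₂ = -4.56 − 0.04·(-725.070528) = 24.44282112

24.44282112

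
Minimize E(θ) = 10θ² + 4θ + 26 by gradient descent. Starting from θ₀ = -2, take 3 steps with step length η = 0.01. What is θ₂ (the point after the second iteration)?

-1.352

E′(θ) = 20θ + 4
Step 1: E′(-2) = -36; θ₁ = -2 − 0.01·(-36) = -1.64
Step 2: E′(-1.64) = -28.8; θ₂ = -1.64 − 0.01·(-28.8) = -1.352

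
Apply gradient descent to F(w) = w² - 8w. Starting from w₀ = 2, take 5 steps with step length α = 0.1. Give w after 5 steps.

3.34464

F′(w) = 2w - 8
Step 1: F′(2) = -4; w₁ = 2 − 0.1·(-4) = 2.4
Step 2: F′(2.4) = -3.2; w₂ = 2.4 − 0.1·(-3.2) = 2.72
Step 3: F′(2.72) = -2.56; w₃ = 2.72 − 0.1·(-2.56) = 2.976
Step 4: F′(2.976) = -2.048; w₄ = 2.976 − 0.1·(-2.048) = 3.1808
Step 5: F′(3.1808) = -1.6384; w₅ = 3.1808 − 0.1·(-1.6384) = 3.34464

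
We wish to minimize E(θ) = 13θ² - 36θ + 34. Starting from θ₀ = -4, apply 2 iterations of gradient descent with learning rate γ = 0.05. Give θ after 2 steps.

0.9

E′(θ) = 26θ - 36
Step 1: E′(-4) = -140; θ₁ = -4 − 0.05·(-140) = 3
Step 2: E′(3) = 42; θ₂ = 3 − 0.05·42 = 0.9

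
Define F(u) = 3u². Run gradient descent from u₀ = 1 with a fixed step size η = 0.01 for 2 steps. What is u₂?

F′(u) = 6u
Step 1: F′(1) = 6; u₁ = 1 − 0.01·6 = 0.94
Step 2: F′(0.94) = 5.64; u₂ = 0.94 − 0.01·5.64 = 0.8836

0.8836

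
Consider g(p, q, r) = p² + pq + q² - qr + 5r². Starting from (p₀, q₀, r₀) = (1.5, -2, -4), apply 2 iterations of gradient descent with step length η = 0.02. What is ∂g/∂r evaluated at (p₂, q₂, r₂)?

∇g = (2p + q, p + 2q - r, -q + 10r)
(p₁, q₁, r₁) = (1.5, -2, -4) − 0.02·(1, 1.5, -38) = (1.48, -2.03, -3.24)
(p₂, q₂, r₂) = (1.48, -2.03, -3.24) − 0.02·(0.93, 0.66, -30.37) = (1.4614, -2.0432, -2.6326)
∂g/∂r at (1.4614, -2.0432, -2.6326) = -24.2828

-24.2828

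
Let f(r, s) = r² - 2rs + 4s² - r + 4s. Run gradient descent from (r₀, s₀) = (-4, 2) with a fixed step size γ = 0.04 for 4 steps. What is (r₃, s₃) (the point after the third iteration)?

(-2.791104, -0.298496)

∇f = (2r - 2s - 1, -2r + 8s + 4)
Step 1: at (-4, 2), ∇f = (-13, 28) → (-4, 2) − 0.04·(-13, 28) = (-3.48, 0.88)
Step 2: at (-3.48, 0.88), ∇f = (-9.72, 18) → (-3.48, 0.88) − 0.04·(-9.72, 18) = (-3.0912, 0.16)
Step 3: at (-3.0912, 0.16), ∇f = (-7.5024, 11.4624) → (-3.0912, 0.16) − 0.04·(-7.5024, 11.4624) = (-2.791104, -0.298496)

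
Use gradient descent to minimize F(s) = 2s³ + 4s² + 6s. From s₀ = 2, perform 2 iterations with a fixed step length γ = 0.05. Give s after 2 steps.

F′(s) = 6s² + 8s + 6
s₁ = 2 − 0.05·46 = -0.3
s₂ = -0.3 − 0.05·4.14 = -0.507

-0.507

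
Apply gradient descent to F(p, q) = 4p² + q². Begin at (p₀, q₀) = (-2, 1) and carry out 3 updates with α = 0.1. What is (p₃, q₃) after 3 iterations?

(-0.016, 0.512)

∇F = (8p, 2q)
(p₁, q₁) = (-2, 1) − 0.1·(-16, 2) = (-0.4, 0.8)
(p₂, q₂) = (-0.4, 0.8) − 0.1·(-3.2, 1.6) = (-0.08, 0.64)
(p₃, q₃) = (-0.08, 0.64) − 0.1·(-0.64, 1.28) = (-0.016, 0.512)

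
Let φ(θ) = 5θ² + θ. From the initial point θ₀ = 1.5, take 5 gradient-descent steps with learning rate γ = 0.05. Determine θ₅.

φ′(θ) = 10θ + 1
θ₁ = 1.5 − 0.05·16 = 0.7
θ₂ = 0.7 − 0.05·8 = 0.3
θ₃ = 0.3 − 0.05·4 = 0.1
θ₄ = 0.1 − 0.05·2 = 0
θ₅ = 0 − 0.05·1 = -0.05

-0.05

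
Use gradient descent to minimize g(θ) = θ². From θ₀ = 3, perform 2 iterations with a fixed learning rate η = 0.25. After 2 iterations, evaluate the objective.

0.5625

g′(θ) = 2θ
θ₁ = 3 − 0.25·6 = 1.5
θ₂ = 1.5 − 0.25·3 = 0.75
g(0.75) = 0.5625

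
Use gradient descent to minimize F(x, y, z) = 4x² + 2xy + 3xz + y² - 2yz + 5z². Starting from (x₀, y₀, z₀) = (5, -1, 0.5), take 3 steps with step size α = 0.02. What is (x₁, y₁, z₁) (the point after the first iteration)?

∇F = (8x + 2y + 3z, 2x + 2y - 2z, 3x - 2y + 10z)
(x₁, y₁, z₁) = (5, -1, 0.5) − 0.02·(39.5, 7, 22) = (4.21, -1.14, 0.06)

(4.21, -1.14, 0.06)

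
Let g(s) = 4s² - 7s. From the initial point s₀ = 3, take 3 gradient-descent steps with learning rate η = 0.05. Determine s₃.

1.334

g′(s) = 8s - 7
Step 1: g′(3) = 17; s₁ = 3 − 0.05·17 = 2.15
Step 2: g′(2.15) = 10.2; s₂ = 2.15 − 0.05·10.2 = 1.64
Step 3: g′(1.64) = 6.12; s₃ = 1.64 − 0.05·6.12 = 1.334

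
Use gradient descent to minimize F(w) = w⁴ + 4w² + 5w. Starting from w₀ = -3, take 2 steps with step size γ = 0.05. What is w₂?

F′(w) = 4w³ + 8w + 5
w₁ = -3 − 0.05·(-127) = 3.35
w₂ = 3.35 − 0.05·182.1815 = -5.759075

-5.759075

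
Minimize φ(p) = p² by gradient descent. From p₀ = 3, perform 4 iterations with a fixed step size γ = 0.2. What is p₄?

φ′(p) = 2p
Step 1: φ′(3) = 6; p₁ = 3 − 0.2·6 = 1.8
Step 2: φ′(1.8) = 3.6; p₂ = 1.8 − 0.2·3.6 = 1.08
Step 3: φ′(1.08) = 2.16; p₃ = 1.08 − 0.2·2.16 = 0.648
Step 4: φ′(0.648) = 1.296; p₄ = 0.648 − 0.2·1.296 = 0.3888

0.3888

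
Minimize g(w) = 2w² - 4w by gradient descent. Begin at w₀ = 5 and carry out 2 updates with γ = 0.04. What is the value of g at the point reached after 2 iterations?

g′(w) = 4w - 4
w₁ = 5 − 0.04·16 = 4.36
w₂ = 4.36 − 0.04·13.44 = 3.8224
g(3.8224) = 13.93188352

13.93188352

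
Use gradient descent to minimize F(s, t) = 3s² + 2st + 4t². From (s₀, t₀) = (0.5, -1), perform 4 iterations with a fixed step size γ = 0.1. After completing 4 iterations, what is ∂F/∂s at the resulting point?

∇F = (6s + 2t, 2s + 8t)
Step 1: at (0.5, -1), ∇F = (1, -7) → (0.5, -1) − 0.1·(1, -7) = (0.4, -0.3)
Step 2: at (0.4, -0.3), ∇F = (1.8, -1.6) → (0.4, -0.3) − 0.1·(1.8, -1.6) = (0.22, -0.14)
Step 3: at (0.22, -0.14), ∇F = (1.04, -0.68) → (0.22, -0.14) − 0.1·(1.04, -0.68) = (0.116, -0.072)
Step 4: at (0.116, -0.072), ∇F = (0.552, -0.344) → (0.116, -0.072) − 0.1·(0.552, -0.344) = (0.0608, -0.0376)
∂F/∂s at (0.0608, -0.0376) = 0.2896

0.2896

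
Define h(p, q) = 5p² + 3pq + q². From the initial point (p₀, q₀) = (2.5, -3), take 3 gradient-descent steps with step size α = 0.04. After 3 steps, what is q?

-2.973312

∇h = (10p + 3q, 3p + 2q)
Step 1: at (2.5, -3), ∇h = (16, 1.5) → (2.5, -3) − 0.04·(16, 1.5) = (1.86, -3.06)
Step 2: at (1.86, -3.06), ∇h = (9.42, -0.54) → (1.86, -3.06) − 0.04·(9.42, -0.54) = (1.4832, -3.0384)
Step 3: at (1.4832, -3.0384), ∇h = (5.7168, -1.6272) → (1.4832, -3.0384) − 0.04·(5.7168, -1.6272) = (1.254528, -2.973312)
q = -2.973312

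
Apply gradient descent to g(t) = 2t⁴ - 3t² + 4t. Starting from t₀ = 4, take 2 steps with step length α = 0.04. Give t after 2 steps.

g′(t) = 8t³ - 6t + 4
Step 1: g′(4) = 492; t₁ = 4 − 0.04·492 = -15.68
Step 2: g′(-15.68) = -30742.899456; t₂ = -15.68 − 0.04·(-30742.899456) = 1214.03597824

1214.03597824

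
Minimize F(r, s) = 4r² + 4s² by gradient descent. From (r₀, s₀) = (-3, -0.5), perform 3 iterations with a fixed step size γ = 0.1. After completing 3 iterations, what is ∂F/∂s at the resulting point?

∇F = (8r, 8s)
(r₁, s₁) = (-3, -0.5) − 0.1·(-24, -4) = (-0.6, -0.1)
(r₂, s₂) = (-0.6, -0.1) − 0.1·(-4.8, -0.8) = (-0.12, -0.02)
(r₃, s₃) = (-0.12, -0.02) − 0.1·(-0.96, -0.16) = (-0.024, -0.004)
∂F/∂s at (-0.024, -0.004) = -0.032

-0.032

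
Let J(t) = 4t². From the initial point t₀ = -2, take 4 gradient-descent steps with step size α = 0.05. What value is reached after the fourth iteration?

-0.2592

J′(t) = 8t
Step 1: J′(-2) = -16; t₁ = -2 − 0.05·(-16) = -1.2
Step 2: J′(-1.2) = -9.6; t₂ = -1.2 − 0.05·(-9.6) = -0.72
Step 3: J′(-0.72) = -5.76; t₃ = -0.72 − 0.05·(-5.76) = -0.432
Step 4: J′(-0.432) = -3.456; t₄ = -0.432 − 0.05·(-3.456) = -0.2592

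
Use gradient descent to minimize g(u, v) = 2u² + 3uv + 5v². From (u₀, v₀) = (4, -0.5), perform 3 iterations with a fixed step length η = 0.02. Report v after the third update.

∇g = (4u + 3v, 3u + 10v)
(u₁, v₁) = (4, -0.5) − 0.02·(14.5, 7) = (3.71, -0.64)
(u₂, v₂) = (3.71, -0.64) − 0.02·(12.92, 4.73) = (3.4516, -0.7346)
(u₃, v₃) = (3.4516, -0.7346) − 0.02·(11.6026, 3.0088) = (3.219548, -0.794776)
v = -0.794776

-0.794776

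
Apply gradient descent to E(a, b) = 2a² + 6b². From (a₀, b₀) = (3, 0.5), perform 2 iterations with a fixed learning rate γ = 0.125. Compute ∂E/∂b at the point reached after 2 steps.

∇E = (4a, 12b)
(a₁, b₁) = (3, 0.5) − 0.125·(12, 6) = (1.5, -0.25)
(a₂, b₂) = (1.5, -0.25) − 0.125·(6, -3) = (0.75, 0.125)
∂E/∂b at (0.75, 0.125) = 1.5

1.5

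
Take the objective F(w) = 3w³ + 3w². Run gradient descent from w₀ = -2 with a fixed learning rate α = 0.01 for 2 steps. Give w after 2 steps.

F′(w) = 9w² + 6w
Step 1: F′(-2) = 24; w₁ = -2 − 0.01·24 = -2.24
Step 2: F′(-2.24) = 31.7184; w₂ = -2.24 − 0.01·31.7184 = -2.557184

-2.557184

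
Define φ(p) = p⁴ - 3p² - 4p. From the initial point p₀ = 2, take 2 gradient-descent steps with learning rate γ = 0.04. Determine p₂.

1.44392704

φ′(p) = 4p³ - 6p - 4
Step 1: φ′(2) = 16; p₁ = 2 − 0.04·16 = 1.36
Step 2: φ′(1.36) = -2.098176; p₂ = 1.36 − 0.04·(-2.098176) = 1.44392704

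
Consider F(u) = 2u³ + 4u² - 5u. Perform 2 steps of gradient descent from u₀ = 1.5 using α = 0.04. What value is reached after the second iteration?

F′(u) = 6u² + 8u - 5
Step 1: F′(1.5) = 20.5; u₁ = 1.5 − 0.04·20.5 = 0.68
Step 2: F′(0.68) = 3.2144; u₂ = 0.68 − 0.04·3.2144 = 0.551424

0.551424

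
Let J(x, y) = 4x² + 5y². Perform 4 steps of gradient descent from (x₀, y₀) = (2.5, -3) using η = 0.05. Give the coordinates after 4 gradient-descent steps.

∇J = (8x, 10y)
(x₁, y₁) = (2.5, -3) − 0.05·(20, -30) = (1.5, -1.5)
(x₂, y₂) = (1.5, -1.5) − 0.05·(12, -15) = (0.9, -0.75)
(x₃, y₃) = (0.9, -0.75) − 0.05·(7.2, -7.5) = (0.54, -0.375)
(x₄, y₄) = (0.54, -0.375) − 0.05·(4.32, -3.75) = (0.324, -0.1875)

(0.324, -0.1875)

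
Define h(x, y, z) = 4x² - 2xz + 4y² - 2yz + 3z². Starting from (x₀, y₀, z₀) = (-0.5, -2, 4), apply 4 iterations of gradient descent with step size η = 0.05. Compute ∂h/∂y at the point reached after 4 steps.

∇h = (8x - 2z, 8y - 2z, -2x - 2y + 6z)
Step 1: at (-0.5, -2, 4), ∇h = (-12, -24, 29) → (-0.5, -2, 4) − 0.05·(-12, -24, 29) = (0.1, -0.8, 2.55)
Step 2: at (0.1, -0.8, 2.55), ∇h = (-4.3, -11.5, 16.7) → (0.1, -0.8, 2.55) − 0.05·(-4.3, -11.5, 16.7) = (0.315, -0.225, 1.715)
Step 3: at (0.315, -0.225, 1.715), ∇h = (-0.91, -5.23, 10.11) → (0.315, -0.225, 1.715) − 0.05·(-0.91, -5.23, 10.11) = (0.3605, 0.0365, 1.2095)
Step 4: at (0.3605, 0.0365, 1.2095), ∇h = (0.465, -2.127, 6.463) → (0.3605, 0.0365, 1.2095) − 0.05·(0.465, -2.127, 6.463) = (0.33725, 0.14285, 0.88635)
∂h/∂y at (0.33725, 0.14285, 0.88635) = -0.6299

-0.6299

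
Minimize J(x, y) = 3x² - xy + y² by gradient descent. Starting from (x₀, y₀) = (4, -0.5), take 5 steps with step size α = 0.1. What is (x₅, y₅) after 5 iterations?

∇J = (6x - y, -x + 2y)
Step 1: at (4, -0.5), ∇J = (24.5, -5) → (4, -0.5) − 0.1·(24.5, -5) = (1.55, 0)
Step 2: at (1.55, 0), ∇J = (9.3, -1.55) → (1.55, 0) − 0.1·(9.3, -1.55) = (0.62, 0.155)
Step 3: at (0.62, 0.155), ∇J = (3.565, -0.31) → (0.62, 0.155) − 0.1·(3.565, -0.31) = (0.2635, 0.186)
Step 4: at (0.2635, 0.186), ∇J = (1.395, 0.1085) → (0.2635, 0.186) − 0.1·(1.395, 0.1085) = (0.124, 0.17515)
Step 5: at (0.124, 0.17515), ∇J = (0.56885, 0.2263) → (0.124, 0.17515) − 0.1·(0.56885, 0.2263) = (0.067115, 0.15252)

(0.067115, 0.15252)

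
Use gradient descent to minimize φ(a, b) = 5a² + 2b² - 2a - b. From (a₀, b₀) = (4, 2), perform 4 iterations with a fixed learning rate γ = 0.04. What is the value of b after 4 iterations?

∇φ = (10a - 2, 4b - 1)
Step 1: at (4, 2), ∇φ = (38, 7) → (4, 2) − 0.04·(38, 7) = (2.48, 1.72)
Step 2: at (2.48, 1.72), ∇φ = (22.8, 5.88) → (2.48, 1.72) − 0.04·(22.8, 5.88) = (1.568, 1.4848)
Step 3: at (1.568, 1.4848), ∇φ = (13.68, 4.9392) → (1.568, 1.4848) − 0.04·(13.68, 4.9392) = (1.0208, 1.287232)
Step 4: at (1.0208, 1.287232), ∇φ = (8.208, 4.148928) → (1.0208, 1.287232) − 0.04·(8.208, 4.148928) = (0.69248, 1.12127488)
b = 1.12127488

1.12127488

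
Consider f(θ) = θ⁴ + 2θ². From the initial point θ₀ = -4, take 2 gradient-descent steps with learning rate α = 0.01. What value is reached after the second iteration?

f′(θ) = 4θ³ + 4θ
θ₁ = -4 − 0.01·(-272) = -1.28
θ₂ = -1.28 − 0.01·(-13.508608) = -1.14491392

-1.14491392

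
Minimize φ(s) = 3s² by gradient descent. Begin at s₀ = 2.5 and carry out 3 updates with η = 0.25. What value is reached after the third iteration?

φ′(s) = 6s
Step 1: φ′(2.5) = 15; s₁ = 2.5 − 0.25·15 = -1.25
Step 2: φ′(-1.25) = -7.5; s₂ = -1.25 − 0.25·(-7.5) = 0.625
Step 3: φ′(0.625) = 3.75; s₃ = 0.625 − 0.25·3.75 = -0.3125

-0.3125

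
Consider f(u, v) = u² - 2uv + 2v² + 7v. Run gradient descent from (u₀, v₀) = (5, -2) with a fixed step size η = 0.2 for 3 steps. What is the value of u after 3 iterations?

0.648

∇f = (2u - 2v, -2u + 4v + 7)
Step 1: at (5, -2), ∇f = (14, -11) → (5, -2) − 0.2·(14, -11) = (2.2, 0.2)
Step 2: at (2.2, 0.2), ∇f = (4, 3.4) → (2.2, 0.2) − 0.2·(4, 3.4) = (1.4, -0.48)
Step 3: at (1.4, -0.48), ∇f = (3.76, 2.28) → (1.4, -0.48) − 0.2·(3.76, 2.28) = (0.648, -0.936)
u = 0.648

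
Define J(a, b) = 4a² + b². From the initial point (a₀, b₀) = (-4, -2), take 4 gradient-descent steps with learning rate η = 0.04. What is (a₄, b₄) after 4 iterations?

(-0.85525504, -1.43278592)

∇J = (8a, 2b)
(a₁, b₁) = (-4, -2) − 0.04·(-32, -4) = (-2.72, -1.84)
(a₂, b₂) = (-2.72, -1.84) − 0.04·(-21.76, -3.68) = (-1.8496, -1.6928)
(a₃, b₃) = (-1.8496, -1.6928) − 0.04·(-14.7968, -3.3856) = (-1.257728, -1.557376)
(a₄, b₄) = (-1.257728, -1.557376) − 0.04·(-10.061824, -3.114752) = (-0.85525504, -1.43278592)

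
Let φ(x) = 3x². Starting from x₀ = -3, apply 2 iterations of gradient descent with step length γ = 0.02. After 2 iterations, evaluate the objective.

φ′(x) = 6x
x₁ = -3 − 0.02·(-18) = -2.64
x₂ = -2.64 − 0.02·(-15.84) = -2.3232
φ(-2.3232) = 16.19177472

16.19177472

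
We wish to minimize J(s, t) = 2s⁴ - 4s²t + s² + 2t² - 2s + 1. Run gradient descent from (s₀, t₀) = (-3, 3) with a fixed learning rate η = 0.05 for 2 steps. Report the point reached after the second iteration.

(-26.9664, 7.592)

∇J = (8s³ - 8st + 2s - 2, -4s² + 4t)
(s₁, t₁) = (-3, 3) − 0.05·(-152, -24) = (4.6, 4.2)
(s₂, t₂) = (4.6, 4.2) − 0.05·(631.328, -67.84) = (-26.9664, 7.592)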